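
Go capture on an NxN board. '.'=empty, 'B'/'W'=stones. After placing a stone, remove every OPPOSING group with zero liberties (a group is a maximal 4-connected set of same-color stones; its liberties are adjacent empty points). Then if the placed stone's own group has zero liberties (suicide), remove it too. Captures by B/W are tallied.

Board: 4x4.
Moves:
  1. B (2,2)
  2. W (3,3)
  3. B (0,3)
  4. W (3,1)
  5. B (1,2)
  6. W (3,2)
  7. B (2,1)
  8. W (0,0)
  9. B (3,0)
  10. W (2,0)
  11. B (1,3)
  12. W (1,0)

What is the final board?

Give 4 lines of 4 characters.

Answer: W..B
W.BB
WBB.
.WWW

Derivation:
Move 1: B@(2,2) -> caps B=0 W=0
Move 2: W@(3,3) -> caps B=0 W=0
Move 3: B@(0,3) -> caps B=0 W=0
Move 4: W@(3,1) -> caps B=0 W=0
Move 5: B@(1,2) -> caps B=0 W=0
Move 6: W@(3,2) -> caps B=0 W=0
Move 7: B@(2,1) -> caps B=0 W=0
Move 8: W@(0,0) -> caps B=0 W=0
Move 9: B@(3,0) -> caps B=0 W=0
Move 10: W@(2,0) -> caps B=0 W=1
Move 11: B@(1,3) -> caps B=0 W=1
Move 12: W@(1,0) -> caps B=0 W=1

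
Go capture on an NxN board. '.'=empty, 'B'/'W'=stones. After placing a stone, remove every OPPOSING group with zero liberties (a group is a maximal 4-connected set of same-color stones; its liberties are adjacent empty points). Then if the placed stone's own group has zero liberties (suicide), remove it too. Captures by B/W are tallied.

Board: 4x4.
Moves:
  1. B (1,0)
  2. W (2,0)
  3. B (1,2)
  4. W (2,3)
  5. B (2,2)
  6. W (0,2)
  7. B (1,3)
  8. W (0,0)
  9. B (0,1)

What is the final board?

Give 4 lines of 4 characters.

Move 1: B@(1,0) -> caps B=0 W=0
Move 2: W@(2,0) -> caps B=0 W=0
Move 3: B@(1,2) -> caps B=0 W=0
Move 4: W@(2,3) -> caps B=0 W=0
Move 5: B@(2,2) -> caps B=0 W=0
Move 6: W@(0,2) -> caps B=0 W=0
Move 7: B@(1,3) -> caps B=0 W=0
Move 8: W@(0,0) -> caps B=0 W=0
Move 9: B@(0,1) -> caps B=1 W=0

Answer: .BW.
B.BB
W.BW
....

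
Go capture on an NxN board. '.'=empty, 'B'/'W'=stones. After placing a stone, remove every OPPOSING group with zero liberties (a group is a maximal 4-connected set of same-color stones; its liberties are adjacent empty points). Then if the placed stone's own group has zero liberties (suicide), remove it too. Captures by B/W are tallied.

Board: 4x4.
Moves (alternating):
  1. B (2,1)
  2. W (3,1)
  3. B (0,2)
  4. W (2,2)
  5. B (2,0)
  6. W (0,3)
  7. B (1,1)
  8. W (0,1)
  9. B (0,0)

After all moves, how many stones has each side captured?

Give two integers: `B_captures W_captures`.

Move 1: B@(2,1) -> caps B=0 W=0
Move 2: W@(3,1) -> caps B=0 W=0
Move 3: B@(0,2) -> caps B=0 W=0
Move 4: W@(2,2) -> caps B=0 W=0
Move 5: B@(2,0) -> caps B=0 W=0
Move 6: W@(0,3) -> caps B=0 W=0
Move 7: B@(1,1) -> caps B=0 W=0
Move 8: W@(0,1) -> caps B=0 W=0
Move 9: B@(0,0) -> caps B=1 W=0

Answer: 1 0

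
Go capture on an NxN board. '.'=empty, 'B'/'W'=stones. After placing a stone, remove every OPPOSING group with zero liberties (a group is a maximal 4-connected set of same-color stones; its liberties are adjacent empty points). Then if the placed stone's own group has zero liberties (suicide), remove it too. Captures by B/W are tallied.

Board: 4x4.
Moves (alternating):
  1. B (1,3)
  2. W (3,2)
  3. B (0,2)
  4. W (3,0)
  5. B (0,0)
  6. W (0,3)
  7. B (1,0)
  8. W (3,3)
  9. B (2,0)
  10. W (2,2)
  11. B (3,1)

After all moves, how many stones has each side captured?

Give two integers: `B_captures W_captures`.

Answer: 1 0

Derivation:
Move 1: B@(1,3) -> caps B=0 W=0
Move 2: W@(3,2) -> caps B=0 W=0
Move 3: B@(0,2) -> caps B=0 W=0
Move 4: W@(3,0) -> caps B=0 W=0
Move 5: B@(0,0) -> caps B=0 W=0
Move 6: W@(0,3) -> caps B=0 W=0
Move 7: B@(1,0) -> caps B=0 W=0
Move 8: W@(3,3) -> caps B=0 W=0
Move 9: B@(2,0) -> caps B=0 W=0
Move 10: W@(2,2) -> caps B=0 W=0
Move 11: B@(3,1) -> caps B=1 W=0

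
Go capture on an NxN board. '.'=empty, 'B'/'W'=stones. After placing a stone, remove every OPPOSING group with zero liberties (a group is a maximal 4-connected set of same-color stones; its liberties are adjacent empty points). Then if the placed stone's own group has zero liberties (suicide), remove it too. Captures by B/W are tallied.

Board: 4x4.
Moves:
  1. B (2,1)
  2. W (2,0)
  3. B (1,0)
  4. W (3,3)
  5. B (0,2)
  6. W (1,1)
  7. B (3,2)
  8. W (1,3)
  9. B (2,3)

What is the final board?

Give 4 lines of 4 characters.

Answer: ..B.
BW.W
WB.B
..B.

Derivation:
Move 1: B@(2,1) -> caps B=0 W=0
Move 2: W@(2,0) -> caps B=0 W=0
Move 3: B@(1,0) -> caps B=0 W=0
Move 4: W@(3,3) -> caps B=0 W=0
Move 5: B@(0,2) -> caps B=0 W=0
Move 6: W@(1,1) -> caps B=0 W=0
Move 7: B@(3,2) -> caps B=0 W=0
Move 8: W@(1,3) -> caps B=0 W=0
Move 9: B@(2,3) -> caps B=1 W=0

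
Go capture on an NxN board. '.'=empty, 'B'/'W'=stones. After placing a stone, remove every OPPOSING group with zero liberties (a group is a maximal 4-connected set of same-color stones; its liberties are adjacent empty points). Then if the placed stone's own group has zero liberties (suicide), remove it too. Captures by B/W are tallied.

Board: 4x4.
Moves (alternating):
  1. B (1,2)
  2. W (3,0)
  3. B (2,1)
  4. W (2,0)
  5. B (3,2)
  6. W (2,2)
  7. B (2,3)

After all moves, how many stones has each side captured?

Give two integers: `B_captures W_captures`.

Answer: 1 0

Derivation:
Move 1: B@(1,2) -> caps B=0 W=0
Move 2: W@(3,0) -> caps B=0 W=0
Move 3: B@(2,1) -> caps B=0 W=0
Move 4: W@(2,0) -> caps B=0 W=0
Move 5: B@(3,2) -> caps B=0 W=0
Move 6: W@(2,2) -> caps B=0 W=0
Move 7: B@(2,3) -> caps B=1 W=0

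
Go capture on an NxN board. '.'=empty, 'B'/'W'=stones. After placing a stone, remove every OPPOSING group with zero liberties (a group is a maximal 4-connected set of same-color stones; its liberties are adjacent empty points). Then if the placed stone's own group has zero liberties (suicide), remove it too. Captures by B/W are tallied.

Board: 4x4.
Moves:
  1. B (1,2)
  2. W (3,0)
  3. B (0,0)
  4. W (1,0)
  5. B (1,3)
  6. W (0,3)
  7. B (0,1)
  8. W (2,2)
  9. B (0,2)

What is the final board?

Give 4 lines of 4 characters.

Answer: BBB.
W.BB
..W.
W...

Derivation:
Move 1: B@(1,2) -> caps B=0 W=0
Move 2: W@(3,0) -> caps B=0 W=0
Move 3: B@(0,0) -> caps B=0 W=0
Move 4: W@(1,0) -> caps B=0 W=0
Move 5: B@(1,3) -> caps B=0 W=0
Move 6: W@(0,3) -> caps B=0 W=0
Move 7: B@(0,1) -> caps B=0 W=0
Move 8: W@(2,2) -> caps B=0 W=0
Move 9: B@(0,2) -> caps B=1 W=0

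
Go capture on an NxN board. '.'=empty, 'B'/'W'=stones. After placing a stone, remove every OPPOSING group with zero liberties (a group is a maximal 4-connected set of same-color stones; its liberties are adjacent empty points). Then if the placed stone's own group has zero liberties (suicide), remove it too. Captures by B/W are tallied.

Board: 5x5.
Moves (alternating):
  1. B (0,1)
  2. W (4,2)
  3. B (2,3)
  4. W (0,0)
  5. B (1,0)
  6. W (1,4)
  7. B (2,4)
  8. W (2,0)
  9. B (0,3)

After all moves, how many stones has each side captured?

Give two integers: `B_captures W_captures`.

Answer: 1 0

Derivation:
Move 1: B@(0,1) -> caps B=0 W=0
Move 2: W@(4,2) -> caps B=0 W=0
Move 3: B@(2,3) -> caps B=0 W=0
Move 4: W@(0,0) -> caps B=0 W=0
Move 5: B@(1,0) -> caps B=1 W=0
Move 6: W@(1,4) -> caps B=1 W=0
Move 7: B@(2,4) -> caps B=1 W=0
Move 8: W@(2,0) -> caps B=1 W=0
Move 9: B@(0,3) -> caps B=1 W=0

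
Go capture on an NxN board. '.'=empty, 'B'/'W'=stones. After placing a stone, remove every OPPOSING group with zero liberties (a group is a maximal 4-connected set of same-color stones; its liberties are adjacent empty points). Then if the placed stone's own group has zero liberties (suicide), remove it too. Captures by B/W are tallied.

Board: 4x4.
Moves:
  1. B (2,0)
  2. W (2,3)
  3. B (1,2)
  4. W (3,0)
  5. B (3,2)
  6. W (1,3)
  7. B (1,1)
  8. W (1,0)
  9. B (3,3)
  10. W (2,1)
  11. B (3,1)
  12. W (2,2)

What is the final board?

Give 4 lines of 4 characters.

Move 1: B@(2,0) -> caps B=0 W=0
Move 2: W@(2,3) -> caps B=0 W=0
Move 3: B@(1,2) -> caps B=0 W=0
Move 4: W@(3,0) -> caps B=0 W=0
Move 5: B@(3,2) -> caps B=0 W=0
Move 6: W@(1,3) -> caps B=0 W=0
Move 7: B@(1,1) -> caps B=0 W=0
Move 8: W@(1,0) -> caps B=0 W=0
Move 9: B@(3,3) -> caps B=0 W=0
Move 10: W@(2,1) -> caps B=0 W=1
Move 11: B@(3,1) -> caps B=0 W=1
Move 12: W@(2,2) -> caps B=0 W=4

Answer: ....
WBBW
.WWW
W...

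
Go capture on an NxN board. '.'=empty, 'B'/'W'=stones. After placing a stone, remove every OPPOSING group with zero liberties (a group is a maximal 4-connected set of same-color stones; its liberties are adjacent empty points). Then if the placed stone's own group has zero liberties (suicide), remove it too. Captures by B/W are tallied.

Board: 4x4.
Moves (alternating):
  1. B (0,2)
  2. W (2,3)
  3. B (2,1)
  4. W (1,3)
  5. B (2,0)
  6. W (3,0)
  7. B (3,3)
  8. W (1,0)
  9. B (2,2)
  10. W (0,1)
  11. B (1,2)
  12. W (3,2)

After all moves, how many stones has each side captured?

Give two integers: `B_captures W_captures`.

Answer: 0 1

Derivation:
Move 1: B@(0,2) -> caps B=0 W=0
Move 2: W@(2,3) -> caps B=0 W=0
Move 3: B@(2,1) -> caps B=0 W=0
Move 4: W@(1,3) -> caps B=0 W=0
Move 5: B@(2,0) -> caps B=0 W=0
Move 6: W@(3,0) -> caps B=0 W=0
Move 7: B@(3,3) -> caps B=0 W=0
Move 8: W@(1,0) -> caps B=0 W=0
Move 9: B@(2,2) -> caps B=0 W=0
Move 10: W@(0,1) -> caps B=0 W=0
Move 11: B@(1,2) -> caps B=0 W=0
Move 12: W@(3,2) -> caps B=0 W=1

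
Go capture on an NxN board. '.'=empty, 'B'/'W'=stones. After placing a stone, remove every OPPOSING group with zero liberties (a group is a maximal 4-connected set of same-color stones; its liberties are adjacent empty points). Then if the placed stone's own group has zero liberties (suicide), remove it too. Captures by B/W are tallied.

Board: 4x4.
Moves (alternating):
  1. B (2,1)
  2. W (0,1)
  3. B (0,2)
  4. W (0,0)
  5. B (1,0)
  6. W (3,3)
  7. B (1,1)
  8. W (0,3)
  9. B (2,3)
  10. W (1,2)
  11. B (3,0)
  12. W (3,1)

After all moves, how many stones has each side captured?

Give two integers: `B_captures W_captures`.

Move 1: B@(2,1) -> caps B=0 W=0
Move 2: W@(0,1) -> caps B=0 W=0
Move 3: B@(0,2) -> caps B=0 W=0
Move 4: W@(0,0) -> caps B=0 W=0
Move 5: B@(1,0) -> caps B=0 W=0
Move 6: W@(3,3) -> caps B=0 W=0
Move 7: B@(1,1) -> caps B=2 W=0
Move 8: W@(0,3) -> caps B=2 W=0
Move 9: B@(2,3) -> caps B=2 W=0
Move 10: W@(1,2) -> caps B=2 W=0
Move 11: B@(3,0) -> caps B=2 W=0
Move 12: W@(3,1) -> caps B=2 W=0

Answer: 2 0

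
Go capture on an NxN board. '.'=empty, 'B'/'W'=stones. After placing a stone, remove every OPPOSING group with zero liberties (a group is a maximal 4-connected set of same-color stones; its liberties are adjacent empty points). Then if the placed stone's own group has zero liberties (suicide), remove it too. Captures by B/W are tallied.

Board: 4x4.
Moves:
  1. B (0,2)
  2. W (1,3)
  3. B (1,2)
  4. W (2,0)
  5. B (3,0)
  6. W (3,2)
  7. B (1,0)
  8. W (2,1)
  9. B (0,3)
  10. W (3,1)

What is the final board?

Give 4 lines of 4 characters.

Answer: ..BB
B.BW
WW..
.WW.

Derivation:
Move 1: B@(0,2) -> caps B=0 W=0
Move 2: W@(1,3) -> caps B=0 W=0
Move 3: B@(1,2) -> caps B=0 W=0
Move 4: W@(2,0) -> caps B=0 W=0
Move 5: B@(3,0) -> caps B=0 W=0
Move 6: W@(3,2) -> caps B=0 W=0
Move 7: B@(1,0) -> caps B=0 W=0
Move 8: W@(2,1) -> caps B=0 W=0
Move 9: B@(0,3) -> caps B=0 W=0
Move 10: W@(3,1) -> caps B=0 W=1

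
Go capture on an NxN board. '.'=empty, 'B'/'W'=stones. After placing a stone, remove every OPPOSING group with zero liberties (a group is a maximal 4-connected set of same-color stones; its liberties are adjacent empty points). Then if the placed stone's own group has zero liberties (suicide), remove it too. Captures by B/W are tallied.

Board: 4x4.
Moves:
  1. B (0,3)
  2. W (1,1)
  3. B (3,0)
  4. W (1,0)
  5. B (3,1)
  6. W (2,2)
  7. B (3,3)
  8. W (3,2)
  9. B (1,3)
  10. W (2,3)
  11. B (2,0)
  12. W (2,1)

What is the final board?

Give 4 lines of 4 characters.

Move 1: B@(0,3) -> caps B=0 W=0
Move 2: W@(1,1) -> caps B=0 W=0
Move 3: B@(3,0) -> caps B=0 W=0
Move 4: W@(1,0) -> caps B=0 W=0
Move 5: B@(3,1) -> caps B=0 W=0
Move 6: W@(2,2) -> caps B=0 W=0
Move 7: B@(3,3) -> caps B=0 W=0
Move 8: W@(3,2) -> caps B=0 W=0
Move 9: B@(1,3) -> caps B=0 W=0
Move 10: W@(2,3) -> caps B=0 W=1
Move 11: B@(2,0) -> caps B=0 W=1
Move 12: W@(2,1) -> caps B=0 W=4

Answer: ...B
WW.B
.WWW
..W.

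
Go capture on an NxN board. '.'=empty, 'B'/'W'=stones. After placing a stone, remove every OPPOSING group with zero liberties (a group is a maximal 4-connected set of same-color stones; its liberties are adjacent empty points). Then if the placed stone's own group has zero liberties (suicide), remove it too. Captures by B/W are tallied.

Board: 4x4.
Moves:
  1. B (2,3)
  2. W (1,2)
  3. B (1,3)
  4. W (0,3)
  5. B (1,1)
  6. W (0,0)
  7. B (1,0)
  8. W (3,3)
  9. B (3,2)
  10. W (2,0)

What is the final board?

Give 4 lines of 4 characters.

Move 1: B@(2,3) -> caps B=0 W=0
Move 2: W@(1,2) -> caps B=0 W=0
Move 3: B@(1,3) -> caps B=0 W=0
Move 4: W@(0,3) -> caps B=0 W=0
Move 5: B@(1,1) -> caps B=0 W=0
Move 6: W@(0,0) -> caps B=0 W=0
Move 7: B@(1,0) -> caps B=0 W=0
Move 8: W@(3,3) -> caps B=0 W=0
Move 9: B@(3,2) -> caps B=1 W=0
Move 10: W@(2,0) -> caps B=1 W=0

Answer: W..W
BBWB
W..B
..B.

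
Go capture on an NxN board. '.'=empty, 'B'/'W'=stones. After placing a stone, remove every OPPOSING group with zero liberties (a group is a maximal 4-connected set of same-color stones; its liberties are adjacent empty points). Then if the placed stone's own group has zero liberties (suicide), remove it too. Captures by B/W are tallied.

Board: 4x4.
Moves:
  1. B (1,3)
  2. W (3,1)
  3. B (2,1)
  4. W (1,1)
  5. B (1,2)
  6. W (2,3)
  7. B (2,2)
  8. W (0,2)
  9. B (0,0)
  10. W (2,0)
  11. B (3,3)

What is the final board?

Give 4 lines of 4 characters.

Move 1: B@(1,3) -> caps B=0 W=0
Move 2: W@(3,1) -> caps B=0 W=0
Move 3: B@(2,1) -> caps B=0 W=0
Move 4: W@(1,1) -> caps B=0 W=0
Move 5: B@(1,2) -> caps B=0 W=0
Move 6: W@(2,3) -> caps B=0 W=0
Move 7: B@(2,2) -> caps B=0 W=0
Move 8: W@(0,2) -> caps B=0 W=0
Move 9: B@(0,0) -> caps B=0 W=0
Move 10: W@(2,0) -> caps B=0 W=0
Move 11: B@(3,3) -> caps B=1 W=0

Answer: B.W.
.WBB
WBB.
.W.B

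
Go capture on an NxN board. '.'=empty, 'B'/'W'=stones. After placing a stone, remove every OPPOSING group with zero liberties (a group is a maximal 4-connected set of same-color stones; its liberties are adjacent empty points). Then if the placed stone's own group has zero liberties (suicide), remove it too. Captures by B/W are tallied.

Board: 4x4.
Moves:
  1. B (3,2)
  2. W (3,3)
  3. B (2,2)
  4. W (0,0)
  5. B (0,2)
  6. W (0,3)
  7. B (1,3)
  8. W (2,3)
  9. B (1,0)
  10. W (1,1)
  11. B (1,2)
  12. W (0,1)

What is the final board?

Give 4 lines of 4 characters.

Answer: WWB.
BWBB
..B.
..B.

Derivation:
Move 1: B@(3,2) -> caps B=0 W=0
Move 2: W@(3,3) -> caps B=0 W=0
Move 3: B@(2,2) -> caps B=0 W=0
Move 4: W@(0,0) -> caps B=0 W=0
Move 5: B@(0,2) -> caps B=0 W=0
Move 6: W@(0,3) -> caps B=0 W=0
Move 7: B@(1,3) -> caps B=1 W=0
Move 8: W@(2,3) -> caps B=1 W=0
Move 9: B@(1,0) -> caps B=1 W=0
Move 10: W@(1,1) -> caps B=1 W=0
Move 11: B@(1,2) -> caps B=1 W=0
Move 12: W@(0,1) -> caps B=1 W=0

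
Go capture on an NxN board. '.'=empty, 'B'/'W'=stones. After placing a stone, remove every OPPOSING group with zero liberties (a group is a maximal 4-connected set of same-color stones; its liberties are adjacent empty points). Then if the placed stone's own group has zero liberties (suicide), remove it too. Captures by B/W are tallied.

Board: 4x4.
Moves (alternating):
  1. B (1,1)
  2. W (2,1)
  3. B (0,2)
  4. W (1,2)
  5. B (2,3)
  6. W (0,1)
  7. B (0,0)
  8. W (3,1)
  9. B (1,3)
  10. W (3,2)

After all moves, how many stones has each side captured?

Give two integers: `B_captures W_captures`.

Move 1: B@(1,1) -> caps B=0 W=0
Move 2: W@(2,1) -> caps B=0 W=0
Move 3: B@(0,2) -> caps B=0 W=0
Move 4: W@(1,2) -> caps B=0 W=0
Move 5: B@(2,3) -> caps B=0 W=0
Move 6: W@(0,1) -> caps B=0 W=0
Move 7: B@(0,0) -> caps B=1 W=0
Move 8: W@(3,1) -> caps B=1 W=0
Move 9: B@(1,3) -> caps B=1 W=0
Move 10: W@(3,2) -> caps B=1 W=0

Answer: 1 0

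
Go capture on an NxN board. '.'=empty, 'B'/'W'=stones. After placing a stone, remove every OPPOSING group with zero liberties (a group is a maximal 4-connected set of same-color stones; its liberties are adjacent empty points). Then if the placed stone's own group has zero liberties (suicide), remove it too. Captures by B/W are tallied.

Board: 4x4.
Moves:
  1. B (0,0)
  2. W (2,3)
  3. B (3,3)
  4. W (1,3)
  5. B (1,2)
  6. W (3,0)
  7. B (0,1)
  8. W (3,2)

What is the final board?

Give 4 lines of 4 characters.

Answer: BB..
..BW
...W
W.W.

Derivation:
Move 1: B@(0,0) -> caps B=0 W=0
Move 2: W@(2,3) -> caps B=0 W=0
Move 3: B@(3,3) -> caps B=0 W=0
Move 4: W@(1,3) -> caps B=0 W=0
Move 5: B@(1,2) -> caps B=0 W=0
Move 6: W@(3,0) -> caps B=0 W=0
Move 7: B@(0,1) -> caps B=0 W=0
Move 8: W@(3,2) -> caps B=0 W=1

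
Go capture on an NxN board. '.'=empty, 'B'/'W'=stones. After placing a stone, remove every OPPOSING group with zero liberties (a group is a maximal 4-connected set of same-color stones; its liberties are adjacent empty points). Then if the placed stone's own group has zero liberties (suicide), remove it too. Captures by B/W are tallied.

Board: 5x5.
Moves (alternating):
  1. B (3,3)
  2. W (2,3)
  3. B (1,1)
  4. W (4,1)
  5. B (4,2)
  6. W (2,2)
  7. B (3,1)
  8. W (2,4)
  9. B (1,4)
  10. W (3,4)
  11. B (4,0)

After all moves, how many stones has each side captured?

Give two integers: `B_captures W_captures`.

Move 1: B@(3,3) -> caps B=0 W=0
Move 2: W@(2,3) -> caps B=0 W=0
Move 3: B@(1,1) -> caps B=0 W=0
Move 4: W@(4,1) -> caps B=0 W=0
Move 5: B@(4,2) -> caps B=0 W=0
Move 6: W@(2,2) -> caps B=0 W=0
Move 7: B@(3,1) -> caps B=0 W=0
Move 8: W@(2,4) -> caps B=0 W=0
Move 9: B@(1,4) -> caps B=0 W=0
Move 10: W@(3,4) -> caps B=0 W=0
Move 11: B@(4,0) -> caps B=1 W=0

Answer: 1 0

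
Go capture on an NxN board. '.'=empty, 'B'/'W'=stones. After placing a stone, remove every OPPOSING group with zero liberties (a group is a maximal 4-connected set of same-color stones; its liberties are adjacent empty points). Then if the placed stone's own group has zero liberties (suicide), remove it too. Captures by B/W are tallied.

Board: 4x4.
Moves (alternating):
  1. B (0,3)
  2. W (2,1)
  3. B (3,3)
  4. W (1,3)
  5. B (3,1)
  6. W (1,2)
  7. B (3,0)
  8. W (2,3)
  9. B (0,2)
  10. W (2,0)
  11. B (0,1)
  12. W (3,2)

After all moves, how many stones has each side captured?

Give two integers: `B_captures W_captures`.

Move 1: B@(0,3) -> caps B=0 W=0
Move 2: W@(2,1) -> caps B=0 W=0
Move 3: B@(3,3) -> caps B=0 W=0
Move 4: W@(1,3) -> caps B=0 W=0
Move 5: B@(3,1) -> caps B=0 W=0
Move 6: W@(1,2) -> caps B=0 W=0
Move 7: B@(3,0) -> caps B=0 W=0
Move 8: W@(2,3) -> caps B=0 W=0
Move 9: B@(0,2) -> caps B=0 W=0
Move 10: W@(2,0) -> caps B=0 W=0
Move 11: B@(0,1) -> caps B=0 W=0
Move 12: W@(3,2) -> caps B=0 W=3

Answer: 0 3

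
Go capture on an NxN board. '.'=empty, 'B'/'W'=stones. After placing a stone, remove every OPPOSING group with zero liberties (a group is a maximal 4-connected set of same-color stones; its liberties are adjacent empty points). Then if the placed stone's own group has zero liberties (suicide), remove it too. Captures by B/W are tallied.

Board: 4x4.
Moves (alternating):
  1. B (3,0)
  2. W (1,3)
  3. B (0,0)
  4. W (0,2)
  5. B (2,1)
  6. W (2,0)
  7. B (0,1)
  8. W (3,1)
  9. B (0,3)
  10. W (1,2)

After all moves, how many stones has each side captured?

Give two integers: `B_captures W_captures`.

Answer: 0 1

Derivation:
Move 1: B@(3,0) -> caps B=0 W=0
Move 2: W@(1,3) -> caps B=0 W=0
Move 3: B@(0,0) -> caps B=0 W=0
Move 4: W@(0,2) -> caps B=0 W=0
Move 5: B@(2,1) -> caps B=0 W=0
Move 6: W@(2,0) -> caps B=0 W=0
Move 7: B@(0,1) -> caps B=0 W=0
Move 8: W@(3,1) -> caps B=0 W=1
Move 9: B@(0,3) -> caps B=0 W=1
Move 10: W@(1,2) -> caps B=0 W=1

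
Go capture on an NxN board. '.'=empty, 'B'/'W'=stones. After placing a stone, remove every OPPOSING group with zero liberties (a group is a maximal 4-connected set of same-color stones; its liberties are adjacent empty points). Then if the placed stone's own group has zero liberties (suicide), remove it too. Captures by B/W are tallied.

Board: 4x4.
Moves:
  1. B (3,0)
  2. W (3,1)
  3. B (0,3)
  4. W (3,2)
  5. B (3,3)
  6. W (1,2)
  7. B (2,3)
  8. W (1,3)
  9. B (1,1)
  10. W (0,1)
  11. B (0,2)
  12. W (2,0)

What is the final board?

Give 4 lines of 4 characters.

Answer: .W..
.BWW
W..B
.WWB

Derivation:
Move 1: B@(3,0) -> caps B=0 W=0
Move 2: W@(3,1) -> caps B=0 W=0
Move 3: B@(0,3) -> caps B=0 W=0
Move 4: W@(3,2) -> caps B=0 W=0
Move 5: B@(3,3) -> caps B=0 W=0
Move 6: W@(1,2) -> caps B=0 W=0
Move 7: B@(2,3) -> caps B=0 W=0
Move 8: W@(1,3) -> caps B=0 W=0
Move 9: B@(1,1) -> caps B=0 W=0
Move 10: W@(0,1) -> caps B=0 W=0
Move 11: B@(0,2) -> caps B=0 W=0
Move 12: W@(2,0) -> caps B=0 W=1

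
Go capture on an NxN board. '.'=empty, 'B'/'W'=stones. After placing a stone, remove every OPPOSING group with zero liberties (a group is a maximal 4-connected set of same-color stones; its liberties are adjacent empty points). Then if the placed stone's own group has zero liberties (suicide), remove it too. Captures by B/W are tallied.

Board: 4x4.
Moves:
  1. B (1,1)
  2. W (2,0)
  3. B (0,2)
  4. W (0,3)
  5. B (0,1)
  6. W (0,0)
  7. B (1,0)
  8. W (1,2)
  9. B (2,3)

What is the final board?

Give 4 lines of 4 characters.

Move 1: B@(1,1) -> caps B=0 W=0
Move 2: W@(2,0) -> caps B=0 W=0
Move 3: B@(0,2) -> caps B=0 W=0
Move 4: W@(0,3) -> caps B=0 W=0
Move 5: B@(0,1) -> caps B=0 W=0
Move 6: W@(0,0) -> caps B=0 W=0
Move 7: B@(1,0) -> caps B=1 W=0
Move 8: W@(1,2) -> caps B=1 W=0
Move 9: B@(2,3) -> caps B=1 W=0

Answer: .BBW
BBW.
W..B
....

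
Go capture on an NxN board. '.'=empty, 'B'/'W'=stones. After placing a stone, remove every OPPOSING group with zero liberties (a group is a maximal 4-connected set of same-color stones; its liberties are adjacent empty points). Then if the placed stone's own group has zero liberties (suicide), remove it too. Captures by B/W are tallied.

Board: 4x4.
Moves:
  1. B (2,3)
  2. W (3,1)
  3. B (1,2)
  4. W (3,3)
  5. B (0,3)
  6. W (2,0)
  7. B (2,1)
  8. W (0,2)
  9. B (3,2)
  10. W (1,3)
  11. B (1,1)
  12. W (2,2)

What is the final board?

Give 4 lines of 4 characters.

Move 1: B@(2,3) -> caps B=0 W=0
Move 2: W@(3,1) -> caps B=0 W=0
Move 3: B@(1,2) -> caps B=0 W=0
Move 4: W@(3,3) -> caps B=0 W=0
Move 5: B@(0,3) -> caps B=0 W=0
Move 6: W@(2,0) -> caps B=0 W=0
Move 7: B@(2,1) -> caps B=0 W=0
Move 8: W@(0,2) -> caps B=0 W=0
Move 9: B@(3,2) -> caps B=1 W=0
Move 10: W@(1,3) -> caps B=1 W=1
Move 11: B@(1,1) -> caps B=1 W=1
Move 12: W@(2,2) -> caps B=1 W=1

Answer: ..W.
.BBW
WB.B
.WB.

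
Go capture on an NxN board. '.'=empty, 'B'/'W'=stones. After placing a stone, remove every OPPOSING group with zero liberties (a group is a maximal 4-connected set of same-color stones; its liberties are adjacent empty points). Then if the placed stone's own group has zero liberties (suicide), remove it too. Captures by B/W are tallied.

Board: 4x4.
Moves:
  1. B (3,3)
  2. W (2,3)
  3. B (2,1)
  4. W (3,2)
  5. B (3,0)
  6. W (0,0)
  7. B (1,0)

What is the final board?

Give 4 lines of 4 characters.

Answer: W...
B...
.B.W
B.W.

Derivation:
Move 1: B@(3,3) -> caps B=0 W=0
Move 2: W@(2,3) -> caps B=0 W=0
Move 3: B@(2,1) -> caps B=0 W=0
Move 4: W@(3,2) -> caps B=0 W=1
Move 5: B@(3,0) -> caps B=0 W=1
Move 6: W@(0,0) -> caps B=0 W=1
Move 7: B@(1,0) -> caps B=0 W=1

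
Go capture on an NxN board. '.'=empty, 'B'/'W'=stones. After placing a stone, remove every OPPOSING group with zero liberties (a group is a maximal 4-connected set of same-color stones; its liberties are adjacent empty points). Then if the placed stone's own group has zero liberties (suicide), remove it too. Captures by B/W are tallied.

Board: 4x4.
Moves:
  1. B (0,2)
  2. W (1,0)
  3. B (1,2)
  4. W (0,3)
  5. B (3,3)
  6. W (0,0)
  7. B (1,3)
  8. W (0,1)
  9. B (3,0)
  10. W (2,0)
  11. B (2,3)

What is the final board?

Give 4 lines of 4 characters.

Answer: WWB.
W.BB
W..B
B..B

Derivation:
Move 1: B@(0,2) -> caps B=0 W=0
Move 2: W@(1,0) -> caps B=0 W=0
Move 3: B@(1,2) -> caps B=0 W=0
Move 4: W@(0,3) -> caps B=0 W=0
Move 5: B@(3,3) -> caps B=0 W=0
Move 6: W@(0,0) -> caps B=0 W=0
Move 7: B@(1,3) -> caps B=1 W=0
Move 8: W@(0,1) -> caps B=1 W=0
Move 9: B@(3,0) -> caps B=1 W=0
Move 10: W@(2,0) -> caps B=1 W=0
Move 11: B@(2,3) -> caps B=1 W=0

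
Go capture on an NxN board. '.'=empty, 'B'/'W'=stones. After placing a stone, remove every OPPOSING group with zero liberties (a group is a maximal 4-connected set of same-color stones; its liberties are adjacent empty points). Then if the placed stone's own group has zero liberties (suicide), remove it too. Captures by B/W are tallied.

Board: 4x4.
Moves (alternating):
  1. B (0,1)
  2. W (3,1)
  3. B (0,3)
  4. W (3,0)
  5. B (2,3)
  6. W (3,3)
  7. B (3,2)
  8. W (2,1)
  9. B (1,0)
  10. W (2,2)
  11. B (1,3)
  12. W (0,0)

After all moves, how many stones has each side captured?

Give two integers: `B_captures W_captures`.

Move 1: B@(0,1) -> caps B=0 W=0
Move 2: W@(3,1) -> caps B=0 W=0
Move 3: B@(0,3) -> caps B=0 W=0
Move 4: W@(3,0) -> caps B=0 W=0
Move 5: B@(2,3) -> caps B=0 W=0
Move 6: W@(3,3) -> caps B=0 W=0
Move 7: B@(3,2) -> caps B=1 W=0
Move 8: W@(2,1) -> caps B=1 W=0
Move 9: B@(1,0) -> caps B=1 W=0
Move 10: W@(2,2) -> caps B=1 W=0
Move 11: B@(1,3) -> caps B=1 W=0
Move 12: W@(0,0) -> caps B=1 W=0

Answer: 1 0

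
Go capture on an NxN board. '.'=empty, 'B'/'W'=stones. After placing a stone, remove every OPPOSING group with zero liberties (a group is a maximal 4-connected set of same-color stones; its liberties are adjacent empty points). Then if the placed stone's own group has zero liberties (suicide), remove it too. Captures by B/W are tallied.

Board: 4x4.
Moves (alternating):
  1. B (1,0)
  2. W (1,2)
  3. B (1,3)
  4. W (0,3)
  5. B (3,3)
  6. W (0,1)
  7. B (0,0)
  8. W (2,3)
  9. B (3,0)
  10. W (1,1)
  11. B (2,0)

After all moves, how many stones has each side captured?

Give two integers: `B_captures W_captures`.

Move 1: B@(1,0) -> caps B=0 W=0
Move 2: W@(1,2) -> caps B=0 W=0
Move 3: B@(1,3) -> caps B=0 W=0
Move 4: W@(0,3) -> caps B=0 W=0
Move 5: B@(3,3) -> caps B=0 W=0
Move 6: W@(0,1) -> caps B=0 W=0
Move 7: B@(0,0) -> caps B=0 W=0
Move 8: W@(2,3) -> caps B=0 W=1
Move 9: B@(3,0) -> caps B=0 W=1
Move 10: W@(1,1) -> caps B=0 W=1
Move 11: B@(2,0) -> caps B=0 W=1

Answer: 0 1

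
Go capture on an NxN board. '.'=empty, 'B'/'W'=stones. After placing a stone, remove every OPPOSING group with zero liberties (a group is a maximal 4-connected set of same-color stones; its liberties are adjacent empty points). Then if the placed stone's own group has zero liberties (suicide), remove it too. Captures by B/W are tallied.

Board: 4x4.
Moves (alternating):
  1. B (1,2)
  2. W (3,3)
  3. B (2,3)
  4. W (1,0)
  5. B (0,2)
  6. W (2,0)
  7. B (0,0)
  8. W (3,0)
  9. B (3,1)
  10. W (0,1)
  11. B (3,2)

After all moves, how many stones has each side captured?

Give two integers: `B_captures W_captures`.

Move 1: B@(1,2) -> caps B=0 W=0
Move 2: W@(3,3) -> caps B=0 W=0
Move 3: B@(2,3) -> caps B=0 W=0
Move 4: W@(1,0) -> caps B=0 W=0
Move 5: B@(0,2) -> caps B=0 W=0
Move 6: W@(2,0) -> caps B=0 W=0
Move 7: B@(0,0) -> caps B=0 W=0
Move 8: W@(3,0) -> caps B=0 W=0
Move 9: B@(3,1) -> caps B=0 W=0
Move 10: W@(0,1) -> caps B=0 W=1
Move 11: B@(3,2) -> caps B=1 W=1

Answer: 1 1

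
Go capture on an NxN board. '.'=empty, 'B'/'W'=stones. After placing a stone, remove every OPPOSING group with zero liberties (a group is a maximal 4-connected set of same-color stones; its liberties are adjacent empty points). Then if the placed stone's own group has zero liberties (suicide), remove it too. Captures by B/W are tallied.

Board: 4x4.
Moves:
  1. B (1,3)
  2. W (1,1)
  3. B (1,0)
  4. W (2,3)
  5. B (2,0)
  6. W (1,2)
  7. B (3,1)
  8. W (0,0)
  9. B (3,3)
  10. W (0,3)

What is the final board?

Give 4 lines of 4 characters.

Move 1: B@(1,3) -> caps B=0 W=0
Move 2: W@(1,1) -> caps B=0 W=0
Move 3: B@(1,0) -> caps B=0 W=0
Move 4: W@(2,3) -> caps B=0 W=0
Move 5: B@(2,0) -> caps B=0 W=0
Move 6: W@(1,2) -> caps B=0 W=0
Move 7: B@(3,1) -> caps B=0 W=0
Move 8: W@(0,0) -> caps B=0 W=0
Move 9: B@(3,3) -> caps B=0 W=0
Move 10: W@(0,3) -> caps B=0 W=1

Answer: W..W
BWW.
B..W
.B.B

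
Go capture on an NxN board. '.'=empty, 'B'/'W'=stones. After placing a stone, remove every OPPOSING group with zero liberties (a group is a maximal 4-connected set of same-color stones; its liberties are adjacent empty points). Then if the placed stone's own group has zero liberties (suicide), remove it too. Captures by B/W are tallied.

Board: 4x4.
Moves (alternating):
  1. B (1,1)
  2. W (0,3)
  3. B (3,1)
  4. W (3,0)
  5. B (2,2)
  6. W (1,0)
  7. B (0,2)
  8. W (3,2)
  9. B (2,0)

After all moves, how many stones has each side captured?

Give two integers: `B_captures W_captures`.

Answer: 1 0

Derivation:
Move 1: B@(1,1) -> caps B=0 W=0
Move 2: W@(0,3) -> caps B=0 W=0
Move 3: B@(3,1) -> caps B=0 W=0
Move 4: W@(3,0) -> caps B=0 W=0
Move 5: B@(2,2) -> caps B=0 W=0
Move 6: W@(1,0) -> caps B=0 W=0
Move 7: B@(0,2) -> caps B=0 W=0
Move 8: W@(3,2) -> caps B=0 W=0
Move 9: B@(2,0) -> caps B=1 W=0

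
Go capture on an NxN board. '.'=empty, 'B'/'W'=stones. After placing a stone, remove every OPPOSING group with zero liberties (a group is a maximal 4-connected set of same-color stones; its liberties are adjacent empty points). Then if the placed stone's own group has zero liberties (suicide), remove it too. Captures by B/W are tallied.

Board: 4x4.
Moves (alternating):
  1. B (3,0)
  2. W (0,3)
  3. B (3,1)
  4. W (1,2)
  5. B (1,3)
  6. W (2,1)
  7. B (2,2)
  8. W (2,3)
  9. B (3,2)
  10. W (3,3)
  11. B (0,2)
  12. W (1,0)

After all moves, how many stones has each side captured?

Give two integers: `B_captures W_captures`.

Move 1: B@(3,0) -> caps B=0 W=0
Move 2: W@(0,3) -> caps B=0 W=0
Move 3: B@(3,1) -> caps B=0 W=0
Move 4: W@(1,2) -> caps B=0 W=0
Move 5: B@(1,3) -> caps B=0 W=0
Move 6: W@(2,1) -> caps B=0 W=0
Move 7: B@(2,2) -> caps B=0 W=0
Move 8: W@(2,3) -> caps B=0 W=1
Move 9: B@(3,2) -> caps B=0 W=1
Move 10: W@(3,3) -> caps B=0 W=1
Move 11: B@(0,2) -> caps B=0 W=1
Move 12: W@(1,0) -> caps B=0 W=1

Answer: 0 1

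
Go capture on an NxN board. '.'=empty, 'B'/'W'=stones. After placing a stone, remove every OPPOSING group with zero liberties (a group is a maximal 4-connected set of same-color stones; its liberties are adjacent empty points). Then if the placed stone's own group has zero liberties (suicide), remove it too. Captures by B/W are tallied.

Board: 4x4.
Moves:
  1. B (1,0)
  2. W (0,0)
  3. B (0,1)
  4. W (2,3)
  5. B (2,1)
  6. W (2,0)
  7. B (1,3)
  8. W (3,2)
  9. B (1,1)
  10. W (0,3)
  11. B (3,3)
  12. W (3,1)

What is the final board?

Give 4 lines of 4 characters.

Answer: .B.W
BB.B
WB.W
.WW.

Derivation:
Move 1: B@(1,0) -> caps B=0 W=0
Move 2: W@(0,0) -> caps B=0 W=0
Move 3: B@(0,1) -> caps B=1 W=0
Move 4: W@(2,3) -> caps B=1 W=0
Move 5: B@(2,1) -> caps B=1 W=0
Move 6: W@(2,0) -> caps B=1 W=0
Move 7: B@(1,3) -> caps B=1 W=0
Move 8: W@(3,2) -> caps B=1 W=0
Move 9: B@(1,1) -> caps B=1 W=0
Move 10: W@(0,3) -> caps B=1 W=0
Move 11: B@(3,3) -> caps B=1 W=0
Move 12: W@(3,1) -> caps B=1 W=0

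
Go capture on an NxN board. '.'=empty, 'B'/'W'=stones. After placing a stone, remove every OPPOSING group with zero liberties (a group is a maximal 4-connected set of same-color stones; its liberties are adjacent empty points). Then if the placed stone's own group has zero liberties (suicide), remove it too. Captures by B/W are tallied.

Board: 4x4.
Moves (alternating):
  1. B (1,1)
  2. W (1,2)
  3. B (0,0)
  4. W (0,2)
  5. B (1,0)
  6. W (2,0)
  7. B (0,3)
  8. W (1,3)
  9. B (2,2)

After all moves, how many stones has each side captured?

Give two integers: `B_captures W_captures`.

Answer: 0 1

Derivation:
Move 1: B@(1,1) -> caps B=0 W=0
Move 2: W@(1,2) -> caps B=0 W=0
Move 3: B@(0,0) -> caps B=0 W=0
Move 4: W@(0,2) -> caps B=0 W=0
Move 5: B@(1,0) -> caps B=0 W=0
Move 6: W@(2,0) -> caps B=0 W=0
Move 7: B@(0,3) -> caps B=0 W=0
Move 8: W@(1,3) -> caps B=0 W=1
Move 9: B@(2,2) -> caps B=0 W=1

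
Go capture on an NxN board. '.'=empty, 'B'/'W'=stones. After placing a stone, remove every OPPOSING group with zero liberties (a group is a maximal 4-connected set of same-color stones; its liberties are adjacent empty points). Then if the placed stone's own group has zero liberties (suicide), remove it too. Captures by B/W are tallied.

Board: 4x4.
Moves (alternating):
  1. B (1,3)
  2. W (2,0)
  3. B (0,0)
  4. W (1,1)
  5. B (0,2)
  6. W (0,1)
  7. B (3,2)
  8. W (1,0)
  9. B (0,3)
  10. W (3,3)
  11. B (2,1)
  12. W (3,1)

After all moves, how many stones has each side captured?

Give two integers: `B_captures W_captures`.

Move 1: B@(1,3) -> caps B=0 W=0
Move 2: W@(2,0) -> caps B=0 W=0
Move 3: B@(0,0) -> caps B=0 W=0
Move 4: W@(1,1) -> caps B=0 W=0
Move 5: B@(0,2) -> caps B=0 W=0
Move 6: W@(0,1) -> caps B=0 W=0
Move 7: B@(3,2) -> caps B=0 W=0
Move 8: W@(1,0) -> caps B=0 W=1
Move 9: B@(0,3) -> caps B=0 W=1
Move 10: W@(3,3) -> caps B=0 W=1
Move 11: B@(2,1) -> caps B=0 W=1
Move 12: W@(3,1) -> caps B=0 W=1

Answer: 0 1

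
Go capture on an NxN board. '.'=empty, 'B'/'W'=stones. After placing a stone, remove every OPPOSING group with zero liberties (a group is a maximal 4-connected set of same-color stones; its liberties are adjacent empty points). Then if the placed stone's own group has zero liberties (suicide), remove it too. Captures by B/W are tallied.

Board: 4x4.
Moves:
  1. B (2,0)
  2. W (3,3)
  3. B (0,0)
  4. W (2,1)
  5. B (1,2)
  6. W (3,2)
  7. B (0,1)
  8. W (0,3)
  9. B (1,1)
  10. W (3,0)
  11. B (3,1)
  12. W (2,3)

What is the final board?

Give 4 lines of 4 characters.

Answer: BB.W
.BB.
BW.W
.BWW

Derivation:
Move 1: B@(2,0) -> caps B=0 W=0
Move 2: W@(3,3) -> caps B=0 W=0
Move 3: B@(0,0) -> caps B=0 W=0
Move 4: W@(2,1) -> caps B=0 W=0
Move 5: B@(1,2) -> caps B=0 W=0
Move 6: W@(3,2) -> caps B=0 W=0
Move 7: B@(0,1) -> caps B=0 W=0
Move 8: W@(0,3) -> caps B=0 W=0
Move 9: B@(1,1) -> caps B=0 W=0
Move 10: W@(3,0) -> caps B=0 W=0
Move 11: B@(3,1) -> caps B=1 W=0
Move 12: W@(2,3) -> caps B=1 W=0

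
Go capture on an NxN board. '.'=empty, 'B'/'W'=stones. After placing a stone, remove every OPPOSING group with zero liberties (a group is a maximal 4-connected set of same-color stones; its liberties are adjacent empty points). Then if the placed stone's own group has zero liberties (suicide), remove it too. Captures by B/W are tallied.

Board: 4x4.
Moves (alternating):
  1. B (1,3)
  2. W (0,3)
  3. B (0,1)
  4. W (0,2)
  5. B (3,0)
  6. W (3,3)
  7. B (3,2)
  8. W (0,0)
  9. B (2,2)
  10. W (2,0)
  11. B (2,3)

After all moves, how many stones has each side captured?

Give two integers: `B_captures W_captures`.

Move 1: B@(1,3) -> caps B=0 W=0
Move 2: W@(0,3) -> caps B=0 W=0
Move 3: B@(0,1) -> caps B=0 W=0
Move 4: W@(0,2) -> caps B=0 W=0
Move 5: B@(3,0) -> caps B=0 W=0
Move 6: W@(3,3) -> caps B=0 W=0
Move 7: B@(3,2) -> caps B=0 W=0
Move 8: W@(0,0) -> caps B=0 W=0
Move 9: B@(2,2) -> caps B=0 W=0
Move 10: W@(2,0) -> caps B=0 W=0
Move 11: B@(2,3) -> caps B=1 W=0

Answer: 1 0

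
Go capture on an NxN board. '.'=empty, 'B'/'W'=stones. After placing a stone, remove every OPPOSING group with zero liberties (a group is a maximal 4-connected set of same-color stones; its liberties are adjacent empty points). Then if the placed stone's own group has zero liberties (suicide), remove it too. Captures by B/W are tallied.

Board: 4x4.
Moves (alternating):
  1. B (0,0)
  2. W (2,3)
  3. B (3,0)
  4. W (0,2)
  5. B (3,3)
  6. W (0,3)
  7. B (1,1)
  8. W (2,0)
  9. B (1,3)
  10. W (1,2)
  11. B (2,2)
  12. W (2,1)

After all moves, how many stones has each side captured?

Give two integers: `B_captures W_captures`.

Move 1: B@(0,0) -> caps B=0 W=0
Move 2: W@(2,3) -> caps B=0 W=0
Move 3: B@(3,0) -> caps B=0 W=0
Move 4: W@(0,2) -> caps B=0 W=0
Move 5: B@(3,3) -> caps B=0 W=0
Move 6: W@(0,3) -> caps B=0 W=0
Move 7: B@(1,1) -> caps B=0 W=0
Move 8: W@(2,0) -> caps B=0 W=0
Move 9: B@(1,3) -> caps B=0 W=0
Move 10: W@(1,2) -> caps B=0 W=1
Move 11: B@(2,2) -> caps B=0 W=1
Move 12: W@(2,1) -> caps B=0 W=1

Answer: 0 1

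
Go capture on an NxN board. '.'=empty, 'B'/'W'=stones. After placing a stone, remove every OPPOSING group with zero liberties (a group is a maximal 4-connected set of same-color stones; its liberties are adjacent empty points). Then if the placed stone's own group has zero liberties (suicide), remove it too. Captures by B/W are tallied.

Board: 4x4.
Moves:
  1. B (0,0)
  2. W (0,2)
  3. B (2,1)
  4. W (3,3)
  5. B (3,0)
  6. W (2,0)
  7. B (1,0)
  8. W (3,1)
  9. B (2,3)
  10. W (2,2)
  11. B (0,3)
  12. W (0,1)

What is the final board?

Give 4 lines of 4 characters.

Move 1: B@(0,0) -> caps B=0 W=0
Move 2: W@(0,2) -> caps B=0 W=0
Move 3: B@(2,1) -> caps B=0 W=0
Move 4: W@(3,3) -> caps B=0 W=0
Move 5: B@(3,0) -> caps B=0 W=0
Move 6: W@(2,0) -> caps B=0 W=0
Move 7: B@(1,0) -> caps B=1 W=0
Move 8: W@(3,1) -> caps B=1 W=0
Move 9: B@(2,3) -> caps B=1 W=0
Move 10: W@(2,2) -> caps B=1 W=0
Move 11: B@(0,3) -> caps B=1 W=0
Move 12: W@(0,1) -> caps B=1 W=0

Answer: BWWB
B...
.BWB
BW.W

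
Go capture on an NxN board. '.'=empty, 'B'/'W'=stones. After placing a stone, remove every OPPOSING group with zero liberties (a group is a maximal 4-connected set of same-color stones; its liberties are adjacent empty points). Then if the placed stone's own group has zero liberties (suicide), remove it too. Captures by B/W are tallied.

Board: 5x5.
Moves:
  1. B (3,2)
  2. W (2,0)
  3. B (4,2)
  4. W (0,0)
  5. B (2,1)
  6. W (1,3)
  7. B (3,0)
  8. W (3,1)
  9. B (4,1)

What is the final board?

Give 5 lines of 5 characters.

Answer: W....
...W.
WB...
B.B..
.BB..

Derivation:
Move 1: B@(3,2) -> caps B=0 W=0
Move 2: W@(2,0) -> caps B=0 W=0
Move 3: B@(4,2) -> caps B=0 W=0
Move 4: W@(0,0) -> caps B=0 W=0
Move 5: B@(2,1) -> caps B=0 W=0
Move 6: W@(1,3) -> caps B=0 W=0
Move 7: B@(3,0) -> caps B=0 W=0
Move 8: W@(3,1) -> caps B=0 W=0
Move 9: B@(4,1) -> caps B=1 W=0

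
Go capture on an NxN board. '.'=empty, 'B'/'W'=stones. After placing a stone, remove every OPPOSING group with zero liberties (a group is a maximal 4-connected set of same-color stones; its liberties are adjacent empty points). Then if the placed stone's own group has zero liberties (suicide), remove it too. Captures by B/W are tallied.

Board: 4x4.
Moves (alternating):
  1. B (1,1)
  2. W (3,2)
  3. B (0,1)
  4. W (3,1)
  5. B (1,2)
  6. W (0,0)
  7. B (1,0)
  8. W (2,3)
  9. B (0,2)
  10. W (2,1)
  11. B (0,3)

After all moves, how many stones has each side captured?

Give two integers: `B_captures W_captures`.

Answer: 1 0

Derivation:
Move 1: B@(1,1) -> caps B=0 W=0
Move 2: W@(3,2) -> caps B=0 W=0
Move 3: B@(0,1) -> caps B=0 W=0
Move 4: W@(3,1) -> caps B=0 W=0
Move 5: B@(1,2) -> caps B=0 W=0
Move 6: W@(0,0) -> caps B=0 W=0
Move 7: B@(1,0) -> caps B=1 W=0
Move 8: W@(2,3) -> caps B=1 W=0
Move 9: B@(0,2) -> caps B=1 W=0
Move 10: W@(2,1) -> caps B=1 W=0
Move 11: B@(0,3) -> caps B=1 W=0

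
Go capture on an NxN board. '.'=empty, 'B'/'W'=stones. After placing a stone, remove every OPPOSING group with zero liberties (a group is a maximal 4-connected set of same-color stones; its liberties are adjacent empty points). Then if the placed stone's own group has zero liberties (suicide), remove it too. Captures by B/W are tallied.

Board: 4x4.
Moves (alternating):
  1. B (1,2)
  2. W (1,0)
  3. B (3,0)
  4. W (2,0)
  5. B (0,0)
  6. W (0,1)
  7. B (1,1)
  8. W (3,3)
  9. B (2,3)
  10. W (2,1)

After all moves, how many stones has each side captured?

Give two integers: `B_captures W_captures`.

Move 1: B@(1,2) -> caps B=0 W=0
Move 2: W@(1,0) -> caps B=0 W=0
Move 3: B@(3,0) -> caps B=0 W=0
Move 4: W@(2,0) -> caps B=0 W=0
Move 5: B@(0,0) -> caps B=0 W=0
Move 6: W@(0,1) -> caps B=0 W=1
Move 7: B@(1,1) -> caps B=0 W=1
Move 8: W@(3,3) -> caps B=0 W=1
Move 9: B@(2,3) -> caps B=0 W=1
Move 10: W@(2,1) -> caps B=0 W=1

Answer: 0 1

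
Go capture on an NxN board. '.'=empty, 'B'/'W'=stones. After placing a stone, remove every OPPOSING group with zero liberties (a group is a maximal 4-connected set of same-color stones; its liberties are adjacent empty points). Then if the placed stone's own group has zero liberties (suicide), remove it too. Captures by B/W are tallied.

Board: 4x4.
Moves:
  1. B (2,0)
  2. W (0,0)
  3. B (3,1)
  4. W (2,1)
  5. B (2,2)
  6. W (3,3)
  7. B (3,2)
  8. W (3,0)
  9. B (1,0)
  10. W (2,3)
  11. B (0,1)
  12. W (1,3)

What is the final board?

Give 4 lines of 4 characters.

Answer: .B..
B..W
BWBW
.BBW

Derivation:
Move 1: B@(2,0) -> caps B=0 W=0
Move 2: W@(0,0) -> caps B=0 W=0
Move 3: B@(3,1) -> caps B=0 W=0
Move 4: W@(2,1) -> caps B=0 W=0
Move 5: B@(2,2) -> caps B=0 W=0
Move 6: W@(3,3) -> caps B=0 W=0
Move 7: B@(3,2) -> caps B=0 W=0
Move 8: W@(3,0) -> caps B=0 W=0
Move 9: B@(1,0) -> caps B=0 W=0
Move 10: W@(2,3) -> caps B=0 W=0
Move 11: B@(0,1) -> caps B=1 W=0
Move 12: W@(1,3) -> caps B=1 W=0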